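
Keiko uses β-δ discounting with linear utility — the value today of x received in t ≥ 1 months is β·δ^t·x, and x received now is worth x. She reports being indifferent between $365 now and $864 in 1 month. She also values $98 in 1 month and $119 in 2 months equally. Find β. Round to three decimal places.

β ≈ 0.513

The second indifference involves only future payoffs, so β cancels: β·δ^1·98 = β·δ^2·119, giving δ = 98/119 = 0.82353.
Substituting δ into 365 = β·δ·864: β = 365/(711.529) ≈ 0.513.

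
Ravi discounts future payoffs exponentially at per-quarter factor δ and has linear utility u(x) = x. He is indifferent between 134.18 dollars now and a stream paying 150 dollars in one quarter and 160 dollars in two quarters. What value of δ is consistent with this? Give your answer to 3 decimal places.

Present value of the stream is 150·δ + 160·δ². Indifference gives 150δ + 160δ² = 134.18.
Rearranged: 160δ² + 150δ − 134.18 = 0.
By the quadratic formula (taking the positive root), δ = (−150 + √108375.20) / 320 ≈ 0.560.

δ ≈ 0.560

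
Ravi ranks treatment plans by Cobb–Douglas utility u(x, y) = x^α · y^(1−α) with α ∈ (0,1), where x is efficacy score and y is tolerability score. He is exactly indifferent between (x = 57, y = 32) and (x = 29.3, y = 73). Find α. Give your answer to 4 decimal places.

α ≈ 0.5534

The Cobb–Douglas utilities coincide, so 57^α·32^(1−α) = 29.3^α·73^(1−α).
Taking logs: α·ln 57 + (1−α)·ln 32 = α·ln 29.3 + (1−α)·ln 73, i.e. α·0.6654638 = (1−α)·0.8247235.
With A = 0.6654638 and B = 0.8247235: α·A = (1−α)·B, so α = B/(A+B) = 0.8247235/1.4901873 ≈ 0.5534.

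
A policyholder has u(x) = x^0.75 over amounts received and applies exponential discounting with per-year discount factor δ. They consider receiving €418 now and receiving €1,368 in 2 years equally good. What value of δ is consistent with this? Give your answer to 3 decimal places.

The payoff in 2 years is discounted by δ^2, so u(418) = δ^2·u(1368) and δ^2 = u(418)/u(1368).
Since u(x) = x^0.75, δ^2 = (418/1368)^0.75 = 0.30556^0.75 = 0.41098.
Taking the square root: δ = 0.41098^(1/2) ≈ 0.641.

δ ≈ 0.641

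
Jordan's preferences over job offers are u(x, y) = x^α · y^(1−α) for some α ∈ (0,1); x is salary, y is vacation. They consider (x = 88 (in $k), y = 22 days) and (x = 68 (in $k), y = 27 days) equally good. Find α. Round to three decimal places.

The Cobb–Douglas utilities coincide, so 88^α·22^(1−α) = 68^α·27^(1−α).
Rearrange to (88/68)^α = (27/22)^(1−α) and take logs: α·0.257829 = (1−α)·0.204794.
With A = 0.257829 and B = 0.204794: α·A = (1−α)·B, so α = B/(A+B) = 0.204794/0.462623 ≈ 0.443.

α ≈ 0.443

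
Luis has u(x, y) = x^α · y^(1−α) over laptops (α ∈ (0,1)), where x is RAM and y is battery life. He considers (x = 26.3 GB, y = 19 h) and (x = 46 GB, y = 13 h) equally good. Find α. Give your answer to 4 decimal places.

α ≈ 0.4043

Set the two utilities equal: 26.3^α·19^(1−α) = 46^α·13^(1−α).
Taking logs: α·ln 26.3 + (1−α)·ln 19 = α·ln 46 + (1−α)·ln 13, i.e. α·-0.5590725 = (1−α)·-0.3794896.
With A = -0.5590725 and B = -0.3794896: α·A = (1−α)·B, so α = B/(A+B) = -0.3794896/-0.9385621 ≈ 0.4043.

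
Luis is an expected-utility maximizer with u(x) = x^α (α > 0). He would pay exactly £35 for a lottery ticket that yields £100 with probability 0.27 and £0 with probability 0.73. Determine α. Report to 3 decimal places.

α ≈ 1.247

Since u(0) = 0, the lottery's EU is 0.27·100^α.
Indifference: 35^α = 0.27·100^α, so (35/100)^α = 0.27.
Taking logs: α·ln(35/100) = ln(0.27), so α = -1.309333 / -1.049822 ≈ 1.247.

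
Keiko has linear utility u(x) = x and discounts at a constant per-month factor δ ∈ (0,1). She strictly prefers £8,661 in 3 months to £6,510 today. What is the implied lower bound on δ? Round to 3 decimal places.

δ > 0.909

The preference means 6510 < δ^3·8661.
Dividing by 8661: δ^3 > 0.75165. Both sides are positive, so the cube root keeps the direction.
δ > (6510/8661)^(1/3) ≈ 0.909.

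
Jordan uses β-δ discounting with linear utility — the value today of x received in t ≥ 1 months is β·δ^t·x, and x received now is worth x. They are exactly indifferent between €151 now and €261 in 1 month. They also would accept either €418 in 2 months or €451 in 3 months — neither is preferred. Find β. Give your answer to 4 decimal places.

β ≈ 0.6242

From the later pair, β·δ^2·418 = β·δ^3·451; dividing through, δ = 418/451 = 0.92683.
The first indifference: 151 = β·δ·261, so β = 151/(δ·261) = 151/(0.92683·261) ≈ 0.6242.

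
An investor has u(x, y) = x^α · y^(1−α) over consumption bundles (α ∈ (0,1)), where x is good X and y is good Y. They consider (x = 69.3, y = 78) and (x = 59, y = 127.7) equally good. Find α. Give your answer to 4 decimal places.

α ≈ 0.7539

Indifference: 69.3^α · 78^(1−α) = 59^α · 127.7^(1−α).
Rearrange to (69.3/59)^α = (127.7/78)^(1−α) and take logs: α·0.1609075 = (1−α)·0.4929749.
So α/(1−α) = (0.4929749)/(0.1609075) = 3.0637161, and α = 3.0637161/4.0637161 ≈ 0.7539.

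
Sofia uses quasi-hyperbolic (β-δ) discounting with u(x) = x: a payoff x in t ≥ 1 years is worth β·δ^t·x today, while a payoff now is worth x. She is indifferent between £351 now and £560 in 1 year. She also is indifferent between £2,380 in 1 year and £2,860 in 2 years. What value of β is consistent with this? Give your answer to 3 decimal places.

From the later pair, β·δ^1·2380 = β·δ^2·2860; dividing through, δ = 2380/2860 = 0.83217.
Now use the now-vs-future pair: 351 = β·δ·560 gives β = 351/(0.83217·560) ≈ 0.753.

β ≈ 0.753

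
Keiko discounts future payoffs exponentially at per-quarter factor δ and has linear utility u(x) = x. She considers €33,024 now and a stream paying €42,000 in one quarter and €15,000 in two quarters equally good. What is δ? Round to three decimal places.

δ ≈ 0.640

Present value of the stream is 42000·δ + 15000·δ². Indifference gives 42000δ + 15000δ² = 33024.
That is, 15000δ² + 42000δ − 33024 = 0, a quadratic in δ.
δ = (−42000 + √(42000² + 4·15000·33024)) / (2·15000) = (−42000 + √3745440000.00) / 30000 ≈ 0.640.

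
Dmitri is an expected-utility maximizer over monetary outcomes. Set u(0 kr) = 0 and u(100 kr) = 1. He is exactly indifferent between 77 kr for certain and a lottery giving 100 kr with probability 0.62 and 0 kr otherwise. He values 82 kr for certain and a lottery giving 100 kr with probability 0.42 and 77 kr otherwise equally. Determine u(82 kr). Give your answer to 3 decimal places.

From the first indifference, u(77 kr) = 0.62·u(100 kr) + 0.38·u(0 kr) = 0.62·1 + 0.38·0 = 0.62.
The second indifference gives u(82 kr) = 0.42·u(100 kr) + 0.58·u(77 kr) = 0.42·1.00 + 0.58·0.62 = 0.7796.

0.780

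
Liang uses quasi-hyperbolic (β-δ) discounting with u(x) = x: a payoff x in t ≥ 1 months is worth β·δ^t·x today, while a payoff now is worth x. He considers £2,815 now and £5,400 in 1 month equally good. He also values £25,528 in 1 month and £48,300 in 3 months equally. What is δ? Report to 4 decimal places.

From the later pair, β·δ^1·25528 = β·δ^3·48300; dividing through, δ^2 = 25528/48300 = 0.52853, so δ = 0.72700.

δ ≈ 0.7270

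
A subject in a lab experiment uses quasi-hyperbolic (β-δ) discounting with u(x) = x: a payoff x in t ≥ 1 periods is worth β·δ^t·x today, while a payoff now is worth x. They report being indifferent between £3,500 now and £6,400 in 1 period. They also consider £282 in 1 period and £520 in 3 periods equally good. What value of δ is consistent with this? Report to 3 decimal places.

δ ≈ 0.736

From the later pair, β·δ^1·282 = β·δ^3·520; dividing through, δ^2 = 282/520 = 0.54231, so δ = 0.73642.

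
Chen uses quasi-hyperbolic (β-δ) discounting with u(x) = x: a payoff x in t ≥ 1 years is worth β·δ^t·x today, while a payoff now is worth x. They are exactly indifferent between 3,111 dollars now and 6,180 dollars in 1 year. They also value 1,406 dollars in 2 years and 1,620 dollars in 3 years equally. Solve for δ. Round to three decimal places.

δ ≈ 0.868

The second indifference involves only future payoffs, so β cancels: β·δ^2·1406 = β·δ^3·1620, giving δ = 1406/1620 = 0.86790.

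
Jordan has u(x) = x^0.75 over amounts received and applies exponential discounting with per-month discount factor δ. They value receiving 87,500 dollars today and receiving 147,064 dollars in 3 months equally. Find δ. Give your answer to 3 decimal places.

δ ≈ 0.878

Equating discounted utilities: u(87500) = δ^3·u(147064) ⇒ δ^3 = u(87500)/u(147064).
Since u(x) = x^0.75, δ^3 = (87500/147064)^0.75 = 0.59498^0.75 = 0.67745.
So δ = 0.67745^(1/3) ≈ 0.878.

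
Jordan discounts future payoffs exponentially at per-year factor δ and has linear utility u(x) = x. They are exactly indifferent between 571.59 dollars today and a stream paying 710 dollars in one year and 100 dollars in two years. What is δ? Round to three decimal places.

δ ≈ 0.730

Present value of the stream is 710·δ + 100·δ². Indifference gives 710δ + 100δ² = 571.59.
Rearranged: 100δ² + 710δ − 571.59 = 0.
δ = (−710 + √(710² + 4·100·571.59)) / (2·100) = (−710 + √732736.00) / 200 ≈ 0.730.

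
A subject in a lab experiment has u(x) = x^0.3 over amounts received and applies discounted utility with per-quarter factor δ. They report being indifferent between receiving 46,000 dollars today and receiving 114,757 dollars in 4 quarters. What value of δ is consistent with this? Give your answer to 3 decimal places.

The payoff in 4 quarters is discounted by δ^4, so u(46000) = δ^4·u(114757) and δ^4 = u(46000)/u(114757).
With u(x) = x^0.3: δ^4 = 46000^0.3/114757^0.3 = (46000/114757)^0.3 = 0.76014.
Taking the 4th root: δ = 0.76014^(1/4) ≈ 0.934.

δ ≈ 0.934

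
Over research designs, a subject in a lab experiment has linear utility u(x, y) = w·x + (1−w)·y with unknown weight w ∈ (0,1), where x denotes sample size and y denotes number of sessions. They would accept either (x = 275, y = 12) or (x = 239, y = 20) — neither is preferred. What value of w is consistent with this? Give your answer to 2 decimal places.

w = 0.18

Equating utilities: w·275 + (1−w)·12 = w·239 + (1−w)·20.
Rearranging, 36·w − 8·(1−w) = 0.
Hence w = 8/(36+8) = 8/44 = 0.18.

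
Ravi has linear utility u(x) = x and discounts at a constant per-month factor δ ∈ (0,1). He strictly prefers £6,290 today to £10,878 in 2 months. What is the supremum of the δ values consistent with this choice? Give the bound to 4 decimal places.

δ < 0.7604

Under u(x) = x this choice says 6290 > δ^2·10878.
So δ^2 < 6290/10878 = 0.57823; taking the square root of both positive sides preserves the inequality.
δ < (6290/10878)^(1/2) ≈ 0.7604.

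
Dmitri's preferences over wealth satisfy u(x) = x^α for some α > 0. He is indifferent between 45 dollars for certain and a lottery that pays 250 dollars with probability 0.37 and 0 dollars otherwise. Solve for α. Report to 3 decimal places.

α ≈ 0.580

Since u(0) = 0, the lottery's EU is 0.37·250^α.
Setting u(45) equal to that: 45^α = 0.37·250^α ⇒ (45/250)^α = 0.37.
Take logs: α = ln 0.37 / ln(45/250) ≈ 0.57981.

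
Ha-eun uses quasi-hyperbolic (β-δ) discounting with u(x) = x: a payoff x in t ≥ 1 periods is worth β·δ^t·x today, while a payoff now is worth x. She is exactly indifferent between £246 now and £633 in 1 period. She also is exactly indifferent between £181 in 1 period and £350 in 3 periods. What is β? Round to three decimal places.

Both payoffs in the second observation are in the future, so β drops out: δ^1·181 = δ^3·350 ⇒ δ^2 = 181/350 = 0.51714, so δ = 0.71913.
The first indifference: 246 = β·δ·633, so β = 246/(δ·633) = 246/(0.71913·633) ≈ 0.540.

β ≈ 0.540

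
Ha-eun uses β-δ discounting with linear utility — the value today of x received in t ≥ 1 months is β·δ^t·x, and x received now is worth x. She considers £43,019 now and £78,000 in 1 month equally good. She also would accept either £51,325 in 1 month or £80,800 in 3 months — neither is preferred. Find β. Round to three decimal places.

The second indifference involves only future payoffs, so β cancels: β·δ^1·51325 = β·δ^3·80800, giving δ^2 = 51325/80800 = 0.63521, so δ = 0.79700.
Now use the now-vs-future pair: 43019 = β·δ·78000 gives β = 43019/(0.79700·78000) ≈ 0.692.

β ≈ 0.692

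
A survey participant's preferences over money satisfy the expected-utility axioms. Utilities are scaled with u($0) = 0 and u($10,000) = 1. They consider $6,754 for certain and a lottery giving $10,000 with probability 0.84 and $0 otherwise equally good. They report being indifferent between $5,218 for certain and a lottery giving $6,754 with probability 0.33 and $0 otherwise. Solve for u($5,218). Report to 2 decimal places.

0.28

From the first indifference, u($6,754) = 0.84·u($10,000) + 0.16·u($0) = 0.84·1 + 0.16·0 = 0.84.
Chaining: u($5,218) = 0.33·0.84 + 0.67·0.00 = 0.2772.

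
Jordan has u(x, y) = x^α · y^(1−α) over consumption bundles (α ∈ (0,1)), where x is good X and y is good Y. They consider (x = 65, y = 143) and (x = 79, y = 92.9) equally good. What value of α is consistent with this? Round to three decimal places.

α ≈ 0.689

Set the two utilities equal: 65^α·143^(1−α) = 79^α·92.9^(1−α).
Taking logs: α·ln 65 + (1−α)·ln 143 = α·ln 79 + (1−α)·ln 92.9, i.e. α·-0.195061 = (1−α)·-0.431321.
So α/(1−α) = (-0.431321)/(-0.195061) = 2.211211, and α = 2.211211/3.211211 ≈ 0.689.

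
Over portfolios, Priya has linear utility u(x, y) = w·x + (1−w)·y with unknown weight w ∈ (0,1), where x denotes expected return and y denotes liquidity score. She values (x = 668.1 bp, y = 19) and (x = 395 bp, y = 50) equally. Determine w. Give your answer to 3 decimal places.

w = 0.102

Indifference: w·668.1 + (1−w)·19 = w·395 + (1−w)·50.
Collecting terms: w·273.1 = (1−w)·31.
The marginal rate of substitution is 31/273.1, so w = 31/(273.1+31) = 0.102.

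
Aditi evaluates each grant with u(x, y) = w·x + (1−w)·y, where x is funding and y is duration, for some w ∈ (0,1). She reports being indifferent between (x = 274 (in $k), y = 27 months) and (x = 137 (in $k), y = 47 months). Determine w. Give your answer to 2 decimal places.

w = 0.13

Equating utilities: w·274 + (1−w)·27 = w·137 + (1−w)·47.
Rearranging, 137·w − 20·(1−w) = 0.
So w/(1−w) = 20/137 = 0.1460, giving w = 20/(137+20) = 0.13.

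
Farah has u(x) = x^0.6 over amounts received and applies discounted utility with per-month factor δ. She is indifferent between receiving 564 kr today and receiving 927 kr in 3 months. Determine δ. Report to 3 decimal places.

δ ≈ 0.905

Equating discounted utilities: u(564) = δ^3·u(927) ⇒ δ^3 = u(564)/u(927).
With u(x) = x^0.6: δ^3 = 564^0.6/927^0.6 = (564/927)^0.6 = 0.74220.
So δ = 0.74220^(1/3) ≈ 0.905.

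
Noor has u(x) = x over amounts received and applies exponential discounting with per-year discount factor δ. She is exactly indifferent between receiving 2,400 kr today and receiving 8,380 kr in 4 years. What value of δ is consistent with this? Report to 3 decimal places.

δ ≈ 0.732

Indifference means u(2400) = δ^4 · u(8380), so δ^4 = u(2400)/u(8380).
With u(x) = x: δ^4 = 2400/8380 = 0.28640.
Hence δ = (0.28640)^(1/4) = 0.73155.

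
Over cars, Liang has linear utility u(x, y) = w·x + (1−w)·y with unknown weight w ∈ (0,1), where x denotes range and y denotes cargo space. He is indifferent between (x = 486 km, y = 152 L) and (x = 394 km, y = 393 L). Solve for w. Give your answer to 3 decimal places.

Equating utilities: w·486 + (1−w)·152 = w·394 + (1−w)·393.
Collecting terms: w·92 = (1−w)·241.
Hence w = 241/(92+241) = 241/333 = 0.724.

w = 0.724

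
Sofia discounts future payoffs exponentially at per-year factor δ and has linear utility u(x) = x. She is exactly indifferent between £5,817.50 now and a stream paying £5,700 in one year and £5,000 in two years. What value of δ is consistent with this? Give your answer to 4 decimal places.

The stream is worth 5700δ + 5000δ² today, so 5700δ + 5000δ² = 5817.50.
That is, 5000δ² + 5700δ − 5817.50 = 0, a quadratic in δ.
The positive root is δ = [−5700 + √(5700² + 4·5000·5817.50)] / (2·5000) = (−5700 + 12200.000)/10000 ≈ 0.6500.

δ ≈ 0.6500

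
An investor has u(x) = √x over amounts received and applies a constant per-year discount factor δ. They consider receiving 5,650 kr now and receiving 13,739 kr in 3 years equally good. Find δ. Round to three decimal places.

δ ≈ 0.862

The payoff in 3 years is discounted by δ^3, so u(5650) = δ^3·u(13739) and δ^3 = u(5650)/u(13739).
With u(x) = √x: δ^3 = √5650/√13739 = √(5650/13739) = 0.64128.
So δ = 0.64128^(1/3) ≈ 0.862.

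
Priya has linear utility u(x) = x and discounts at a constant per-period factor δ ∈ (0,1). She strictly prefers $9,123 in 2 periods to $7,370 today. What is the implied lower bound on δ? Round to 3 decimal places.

Under u(x) = x this choice says 7370 < δ^2·9123.
So δ^2 > 7370/9123 = 0.80785; taking the square root of both positive sides preserves the inequality.
δ > (7370/9123)^(1/2) ≈ 0.899.

δ > 0.899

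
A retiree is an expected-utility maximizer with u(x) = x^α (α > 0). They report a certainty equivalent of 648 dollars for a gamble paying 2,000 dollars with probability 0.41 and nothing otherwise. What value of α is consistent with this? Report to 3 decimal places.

α ≈ 0.791

The lottery's expected utility is 0.41·u(2000) + 0.59·u(0) = 0.41·2000^α (since u(0) = 0 for α > 0).
Equating: 648^α = 0.41·2000^α, i.e. 0.3240^α = 0.41.
Take logs: α = ln 0.41 / ln(648/2000) ≈ 0.79112.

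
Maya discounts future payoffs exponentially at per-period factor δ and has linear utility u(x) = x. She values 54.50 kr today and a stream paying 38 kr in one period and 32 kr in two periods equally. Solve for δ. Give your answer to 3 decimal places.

The stream is worth 38δ + 32δ² today, so 38δ + 32δ² = 54.50.
Rearranged: 32δ² + 38δ − 54.50 = 0.
By the quadratic formula (taking the positive root), δ = (−38 + √8420.00) / 64 ≈ 0.840.

δ ≈ 0.840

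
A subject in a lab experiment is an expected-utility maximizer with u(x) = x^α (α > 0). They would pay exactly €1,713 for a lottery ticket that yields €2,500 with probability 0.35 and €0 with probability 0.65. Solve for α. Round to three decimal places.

α ≈ 2.777

EU(lottery) = 0.35·2500^α + 0.65·0 = 0.35·2500^α.
Indifference: 1713^α = 0.35·2500^α, so (1713/2500)^α = 0.35.
Take logs: α = ln 0.35 / ln(1713/2500) ≈ 2.77698.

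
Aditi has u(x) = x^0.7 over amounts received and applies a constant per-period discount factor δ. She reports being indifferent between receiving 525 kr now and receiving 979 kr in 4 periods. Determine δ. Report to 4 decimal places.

Equating discounted utilities: u(525) = δ^4·u(979) ⇒ δ^4 = u(525)/u(979).
With u(x) = x^0.7: δ^4 = 525^0.7/979^0.7 = (525/979)^0.7 = 0.64649.
Hence δ = (0.64649)^(1/4) = 0.896687.

δ ≈ 0.8967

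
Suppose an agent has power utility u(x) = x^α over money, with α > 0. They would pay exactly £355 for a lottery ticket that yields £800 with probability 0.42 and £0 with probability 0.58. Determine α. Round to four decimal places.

α ≈ 1.0677

EU(lottery) = 0.42·800^α + 0.58·0 = 0.42·800^α.
Setting u(355) equal to that: 355^α = 0.42·800^α ⇒ (355/800)^α = 0.42.
Taking logs: α·ln(355/800) = ln(0.42), so α = -0.8675006 / -0.8124939 ≈ 1.0677.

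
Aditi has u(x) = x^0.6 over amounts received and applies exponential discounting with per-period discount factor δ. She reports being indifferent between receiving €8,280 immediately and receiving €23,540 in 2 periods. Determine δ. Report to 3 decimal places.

δ ≈ 0.731

The payoff in 2 periods is discounted by δ^2, so u(8280) = δ^2·u(23540) and δ^2 = u(8280)/u(23540).
With u(x) = x^0.6: δ^2 = 8280^0.6/23540^0.6 = (8280/23540)^0.6 = 0.53424.
So δ = 0.53424^(1/2) ≈ 0.731.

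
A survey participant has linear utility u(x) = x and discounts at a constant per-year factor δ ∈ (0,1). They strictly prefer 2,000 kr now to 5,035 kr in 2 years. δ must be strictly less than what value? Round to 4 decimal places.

δ < 0.6303

Comparing present values: 2000 > δ^2·5035.
Dividing by 5035: δ^2 < 0.39722. Both sides are positive, so the square root keeps the direction.
δ < (2000/5035)^(1/2) ≈ 0.6303.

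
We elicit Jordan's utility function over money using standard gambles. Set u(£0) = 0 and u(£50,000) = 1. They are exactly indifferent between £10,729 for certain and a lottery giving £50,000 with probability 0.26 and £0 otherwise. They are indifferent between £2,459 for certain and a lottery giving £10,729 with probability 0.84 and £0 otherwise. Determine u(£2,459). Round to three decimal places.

0.218

First, u(£10,729) = 0.26·u(£50,000) + 0.74·u(£0) = 0.26.
Then u(£2,459) = 0.84·u(£10,729) + 0.16·u(£0) = 0.84·0.26 + 0.16·0.00 = 0.2184.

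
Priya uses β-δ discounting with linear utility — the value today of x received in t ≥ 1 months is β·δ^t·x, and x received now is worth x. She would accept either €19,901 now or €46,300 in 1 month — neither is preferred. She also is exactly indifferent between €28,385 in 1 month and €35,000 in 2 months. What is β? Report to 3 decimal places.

The second indifference involves only future payoffs, so β cancels: β·δ^1·28385 = β·δ^2·35000, giving δ = 28385/35000 = 0.81100.
Now use the now-vs-future pair: 19901 = β·δ·46300 gives β = 19901/(0.81100·46300) ≈ 0.530.

β ≈ 0.530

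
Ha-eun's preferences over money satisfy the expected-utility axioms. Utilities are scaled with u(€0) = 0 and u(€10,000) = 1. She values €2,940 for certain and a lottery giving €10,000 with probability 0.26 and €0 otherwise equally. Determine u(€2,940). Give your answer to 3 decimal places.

0.260

By the standard-gamble method, u(€2,940) is just the indifference probability on the best outcome: 0.26.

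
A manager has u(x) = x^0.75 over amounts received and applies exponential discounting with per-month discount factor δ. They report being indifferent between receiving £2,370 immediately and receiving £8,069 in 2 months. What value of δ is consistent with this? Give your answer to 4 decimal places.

Equating discounted utilities: u(2370) = δ^2·u(8069) ⇒ δ^2 = u(2370)/u(8069).
Since u(x) = x^0.75, δ^2 = (2370/8069)^0.75 = 0.29372^0.75 = 0.39898.
Taking the square root: δ = 0.39898^(1/2) ≈ 0.6316.

δ ≈ 0.6316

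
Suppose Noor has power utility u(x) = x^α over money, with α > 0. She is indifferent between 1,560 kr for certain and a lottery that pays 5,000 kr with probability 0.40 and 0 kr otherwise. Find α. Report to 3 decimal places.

α ≈ 0.787

The lottery's expected utility is 0.40·u(5000) + 0.60·u(0) = 0.40·5000^α (since u(0) = 0 for α > 0).
Indifference: 1560^α = 0.40·5000^α, so (1560/5000)^α = 0.40.
α = ln(0.40) / ln(1560/5000) = -0.916291/-1.164752 ≈ 0.787.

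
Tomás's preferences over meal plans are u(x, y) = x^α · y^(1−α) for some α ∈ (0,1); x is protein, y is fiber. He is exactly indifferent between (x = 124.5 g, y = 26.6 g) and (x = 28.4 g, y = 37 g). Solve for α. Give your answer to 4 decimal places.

α ≈ 0.1825

Set the two utilities equal: 124.5^α·26.6^(1−α) = 28.4^α·37^(1−α).
Taking logs: α·ln 124.5 + (1−α)·ln 26.6 = α·ln 28.4 + (1−α)·ln 37, i.e. α·1.4779166 = (1−α)·0.3300067.
With A = 1.4779166 and B = 0.3300067: α·A = (1−α)·B, so α = B/(A+B) = 0.3300067/1.8079233 ≈ 0.1825.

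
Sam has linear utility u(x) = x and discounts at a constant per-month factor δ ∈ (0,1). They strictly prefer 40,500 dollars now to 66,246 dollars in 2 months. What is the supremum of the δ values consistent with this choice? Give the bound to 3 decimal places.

The preference means 40500 > δ^2·66246.
So δ^2 < 40500/66246 = 0.61136; taking the square root of both positive sides preserves the inequality.
δ < (40500/66246)^(1/2) ≈ 0.782.

δ < 0.782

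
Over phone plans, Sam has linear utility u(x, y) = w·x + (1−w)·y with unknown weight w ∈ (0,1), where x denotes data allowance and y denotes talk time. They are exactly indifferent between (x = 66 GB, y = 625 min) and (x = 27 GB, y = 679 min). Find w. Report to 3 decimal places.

w = 0.581

Indifference: w·66 + (1−w)·625 = w·27 + (1−w)·679.
w·(66−27) = (1−w)·(679−625), i.e. w·39 = (1−w)·54.
Hence w = 54/(39+54) = 54/93 = 0.581.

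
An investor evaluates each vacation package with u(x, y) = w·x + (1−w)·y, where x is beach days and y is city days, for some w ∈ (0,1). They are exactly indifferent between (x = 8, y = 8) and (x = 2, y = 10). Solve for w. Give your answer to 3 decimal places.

u(8,8) = u(2,10) means w·8 + (1−w)·8 = w·2 + (1−w)·10.
Collecting terms: w·6 = (1−w)·2.
So w/(1−w) = 2/6 = 0.3333, giving w = 2/(6+2) = 0.250.

w = 0.250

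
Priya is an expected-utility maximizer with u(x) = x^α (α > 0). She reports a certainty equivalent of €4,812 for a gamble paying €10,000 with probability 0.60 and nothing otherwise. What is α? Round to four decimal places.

α ≈ 0.6984

EU(lottery) = 0.60·10000^α + 0.40·0 = 0.60·10000^α.
Setting u(4812) equal to that: 4812^α = 0.60·10000^α ⇒ (4812/10000)^α = 0.60.
Take logs: α = ln 0.60 / ln(4812/10000) ≈ 0.698353.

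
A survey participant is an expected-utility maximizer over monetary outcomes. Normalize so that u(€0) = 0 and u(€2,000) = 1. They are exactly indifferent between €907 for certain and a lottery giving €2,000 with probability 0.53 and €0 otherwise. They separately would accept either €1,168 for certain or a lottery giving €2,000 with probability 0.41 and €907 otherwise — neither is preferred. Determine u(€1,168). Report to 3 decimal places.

0.723

The first gamble pins u(€907): it must equal 0.53·1 + 0.47·0 = 0.53.
Then u(€1,168) = 0.41·u(€2,000) + 0.59·u(€907) = 0.41·1.00 + 0.59·0.53 = 0.7227.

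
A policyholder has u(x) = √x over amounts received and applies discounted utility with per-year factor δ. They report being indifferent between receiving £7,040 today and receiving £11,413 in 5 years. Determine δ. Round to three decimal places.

δ ≈ 0.953

The payoff in 5 years is discounted by δ^5, so u(7040) = δ^5·u(11413) and δ^5 = u(7040)/u(11413).
Since u(x) = √x, δ^5 = √(7040/11413) = 0.78539.
Taking the 5th root: δ = 0.78539^(1/5) ≈ 0.953.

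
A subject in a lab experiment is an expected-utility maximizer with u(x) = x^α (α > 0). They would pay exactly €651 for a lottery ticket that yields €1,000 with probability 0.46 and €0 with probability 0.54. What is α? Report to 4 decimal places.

α ≈ 1.8091

Since u(0) = 0, the lottery's EU is 0.46·1000^α.
Setting u(651) equal to that: 651^α = 0.46·1000^α ⇒ (651/1000)^α = 0.46.
α = ln(0.46) / ln(651/1000) = -0.7765288/-0.4292456 ≈ 1.8091.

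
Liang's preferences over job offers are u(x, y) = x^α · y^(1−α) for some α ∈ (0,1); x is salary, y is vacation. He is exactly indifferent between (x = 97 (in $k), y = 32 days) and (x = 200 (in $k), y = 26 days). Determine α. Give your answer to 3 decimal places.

α ≈ 0.223

Indifference: 97^α · 32^(1−α) = 200^α · 26^(1−α).
Rearrange to (97/200)^α = (26/32)^(1−α) and take logs: α·-0.723606 = (1−α)·-0.207639.
Thus α·(-0.931245) = -0.207639, so α = -0.207639/-0.931245 ≈ 0.223.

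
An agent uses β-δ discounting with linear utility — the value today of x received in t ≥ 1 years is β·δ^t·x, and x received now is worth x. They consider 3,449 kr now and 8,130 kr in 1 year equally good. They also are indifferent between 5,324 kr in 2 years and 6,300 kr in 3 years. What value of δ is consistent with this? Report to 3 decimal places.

Both payoffs in the second observation are in the future, so β drops out: δ^2·5324 = δ^3·6300 ⇒ δ = 5324/6300 = 0.84508.

δ ≈ 0.845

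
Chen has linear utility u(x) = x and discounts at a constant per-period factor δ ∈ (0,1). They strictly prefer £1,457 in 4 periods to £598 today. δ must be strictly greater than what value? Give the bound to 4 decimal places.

δ > 0.8004

Comparing present values: 598 < δ^4·1457.
Hence δ^4 > 598/1457 = 0.41043, and x ↦ x^(1/4) is increasing on (0,∞).
δ > (598/1457)^(1/4) ≈ 0.8004.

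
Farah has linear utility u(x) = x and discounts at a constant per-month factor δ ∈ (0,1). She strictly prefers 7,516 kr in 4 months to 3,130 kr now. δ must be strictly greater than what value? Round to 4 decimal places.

Comparing present values: 3130 < δ^4·7516.
Dividing by 7516: δ^4 > 0.41644. Both sides are positive, so the 4th root keeps the direction.
δ > 0.41644^(1/4) = 0.8033.

δ > 0.8033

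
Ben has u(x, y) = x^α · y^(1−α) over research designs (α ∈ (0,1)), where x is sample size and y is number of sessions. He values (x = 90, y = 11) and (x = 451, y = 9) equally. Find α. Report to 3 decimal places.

α ≈ 0.111

The Cobb–Douglas utilities coincide, so 90^α·11^(1−α) = 451^α·9^(1−α).
Taking logs: α·ln 90 + (1−α)·ln 11 = α·ln 451 + (1−α)·ln 9, i.e. α·-1.611658 = (1−α)·-0.200671.
With A = -1.611658 and B = -0.200671: α·A = (1−α)·B, so α = B/(A+B) = -0.200671/-1.812329 ≈ 0.111.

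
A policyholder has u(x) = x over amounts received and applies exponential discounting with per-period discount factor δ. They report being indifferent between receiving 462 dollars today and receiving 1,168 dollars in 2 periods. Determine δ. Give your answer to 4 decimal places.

δ ≈ 0.6289

Equating discounted utilities: u(462) = δ^2·u(1168) ⇒ δ^2 = u(462)/u(1168).
With u(x) = x: δ^2 = 462/1168 = 0.39555.
So δ = 0.39555^(1/2) ≈ 0.6289.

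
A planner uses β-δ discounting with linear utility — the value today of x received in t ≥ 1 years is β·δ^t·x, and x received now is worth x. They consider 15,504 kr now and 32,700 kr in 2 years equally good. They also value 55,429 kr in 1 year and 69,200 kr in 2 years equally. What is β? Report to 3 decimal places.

β ≈ 0.739

The second indifference involves only future payoffs, so β cancels: β·δ^1·55429 = β·δ^2·69200, giving δ = 55429/69200 = 0.80100.
Substituting δ into 15504 = β·δ^2·32700: β = 15504/(20980.201) ≈ 0.739.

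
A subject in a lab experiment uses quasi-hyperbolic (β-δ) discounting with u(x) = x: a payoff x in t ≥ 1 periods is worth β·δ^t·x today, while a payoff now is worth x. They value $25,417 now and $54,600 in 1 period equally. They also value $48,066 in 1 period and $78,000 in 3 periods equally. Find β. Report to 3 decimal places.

β ≈ 0.593

Both payoffs in the second observation are in the future, so β drops out: δ^1·48066 = δ^3·78000 ⇒ δ^2 = 48066/78000 = 0.61623, so δ = 0.78500.
Substituting δ into 25417 = β·δ·54600: β = 25417/(42861.201) ≈ 0.593.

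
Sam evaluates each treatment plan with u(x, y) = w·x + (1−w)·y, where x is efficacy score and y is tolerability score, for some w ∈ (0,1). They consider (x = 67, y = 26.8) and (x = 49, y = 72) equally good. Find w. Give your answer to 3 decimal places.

Indifference: w·67 + (1−w)·26.8 = w·49 + (1−w)·72.
Collecting terms: w·18 = (1−w)·45.2.
Hence w = 45.2/(18+45.2) = 45.2/63.2 = 0.715.

w = 0.715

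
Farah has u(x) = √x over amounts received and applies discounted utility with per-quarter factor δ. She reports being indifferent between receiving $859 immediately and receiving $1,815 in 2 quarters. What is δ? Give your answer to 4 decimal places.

Indifference means u(859) = δ^2 · u(1815), so δ^2 = u(859)/u(1815).
Since u(x) = √x, δ^2 = √(859/1815) = 0.68795.
Hence δ = (0.68795)^(1/2) = 0.829429.

δ ≈ 0.8294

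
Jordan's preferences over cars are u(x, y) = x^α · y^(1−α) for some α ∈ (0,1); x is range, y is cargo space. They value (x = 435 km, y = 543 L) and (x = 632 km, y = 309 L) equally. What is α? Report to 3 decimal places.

α ≈ 0.601

Set the two utilities equal: 435^α·543^(1−α) = 632^α·309^(1−α).
Rearrange to (435/632)^α = (309/543)^(1−α) and take logs: α·-0.373543 = (1−α)·-0.563768.
With A = -0.373543 and B = -0.563768: α·A = (1−α)·B, so α = B/(A+B) = -0.563768/-0.937311 ≈ 0.601.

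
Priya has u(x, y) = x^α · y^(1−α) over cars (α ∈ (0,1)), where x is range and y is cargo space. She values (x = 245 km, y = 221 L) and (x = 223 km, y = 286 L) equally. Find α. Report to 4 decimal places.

α ≈ 0.7326

The Cobb–Douglas utilities coincide, so 245^α·221^(1−α) = 223^α·286^(1−α).
(245/223)^α = (286/221)^(1−α); take logs: α·ln(245/223) = (1−α)·ln(286/221), i.e. α·0.0940864 = (1−α)·0.2578291.
With A = 0.0940864 and B = 0.2578291: α·A = (1−α)·B, so α = B/(A+B) = 0.2578291/0.3519155 ≈ 0.7326.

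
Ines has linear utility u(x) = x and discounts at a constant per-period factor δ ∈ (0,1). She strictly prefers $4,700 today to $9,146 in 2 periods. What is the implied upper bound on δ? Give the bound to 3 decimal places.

Comparing present values: 4700 > δ^2·9146.
So δ^2 < 4700/9146 = 0.51389; taking the square root of both positive sides preserves the inequality.
δ < 0.51389^(1/2) = 0.717.

δ < 0.717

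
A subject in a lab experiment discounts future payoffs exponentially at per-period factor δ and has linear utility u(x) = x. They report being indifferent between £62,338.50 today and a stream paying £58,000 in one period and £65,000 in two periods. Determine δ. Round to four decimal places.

δ ≈ 0.6300

The stream is worth 58000δ + 65000δ² today, so 58000δ + 65000δ² = 62338.50.
That is, 65000δ² + 58000δ − 62338.50 = 0, a quadratic in δ.
δ = (−58000 + √(58000² + 4·65000·62338.50)) / (2·65000) = (−58000 + √19572010000.00) / 130000 ≈ 0.6300.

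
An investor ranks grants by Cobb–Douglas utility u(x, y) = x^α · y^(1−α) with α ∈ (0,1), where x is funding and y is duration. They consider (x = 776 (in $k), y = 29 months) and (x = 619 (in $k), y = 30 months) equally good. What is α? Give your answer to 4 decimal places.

Set the two utilities equal: 776^α·29^(1−α) = 619^α·30^(1−α).
Taking logs: α·ln 776 + (1−α)·ln 29 = α·ln 619 + (1−α)·ln 30, i.e. α·0.2260472 = (1−α)·0.0339016.
Thus α·(0.2599488) = 0.0339016, so α = 0.0339016/0.2599488 ≈ 0.1304.

α ≈ 0.1304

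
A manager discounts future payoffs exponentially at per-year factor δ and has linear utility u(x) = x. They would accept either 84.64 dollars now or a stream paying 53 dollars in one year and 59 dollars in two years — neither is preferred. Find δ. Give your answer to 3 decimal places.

δ ≈ 0.830

The stream is worth 53δ + 59δ² today, so 53δ + 59δ² = 84.64.
Rearranged: 59δ² + 53δ − 84.64 = 0.
By the quadratic formula (taking the positive root), δ = (−53 + √22784.04) / 118 ≈ 0.830.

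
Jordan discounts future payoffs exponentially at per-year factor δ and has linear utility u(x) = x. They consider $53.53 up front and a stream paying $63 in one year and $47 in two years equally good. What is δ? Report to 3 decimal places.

δ ≈ 0.590

Present value of the stream is 63·δ + 47·δ². Indifference gives 63δ + 47δ² = 53.53.
That is, 47δ² + 63δ − 53.53 = 0, a quadratic in δ.
The positive root is δ = [−63 + √(63² + 4·47·53.53)] / (2·47) = (−63 + 118.459)/94 ≈ 0.590.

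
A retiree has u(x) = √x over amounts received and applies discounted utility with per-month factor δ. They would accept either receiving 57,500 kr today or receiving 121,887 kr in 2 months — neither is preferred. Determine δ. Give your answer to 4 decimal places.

Indifference means u(57500) = δ^2 · u(121887), so δ^2 = u(57500)/u(121887).
With u(x) = √x: δ^2 = √57500/√121887 = √(57500/121887) = 0.68684.
Hence δ = (0.68684)^(1/2) = 0.828758.

δ ≈ 0.8288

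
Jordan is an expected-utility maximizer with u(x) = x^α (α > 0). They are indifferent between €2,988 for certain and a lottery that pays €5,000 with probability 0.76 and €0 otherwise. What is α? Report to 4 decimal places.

The lottery's expected utility is 0.76·u(5000) + 0.24·u(0) = 0.76·5000^α (since u(0) = 0 for α > 0).
Indifference: 2988^α = 0.76·5000^α, so (2988/5000)^α = 0.76.
Take logs: α = ln 0.76 / ln(2988/5000) ≈ 0.533059.

α ≈ 0.5331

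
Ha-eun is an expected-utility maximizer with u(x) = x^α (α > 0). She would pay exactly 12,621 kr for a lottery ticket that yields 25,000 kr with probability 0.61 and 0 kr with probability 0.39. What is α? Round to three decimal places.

α ≈ 0.723

Since u(0) = 0, the lottery's EU is 0.61·25000^α.
Indifference: 12621^α = 0.61·25000^α, so (12621/25000)^α = 0.61.
α = ln(0.61) / ln(12621/25000) = -0.494296/-0.683514 ≈ 0.723.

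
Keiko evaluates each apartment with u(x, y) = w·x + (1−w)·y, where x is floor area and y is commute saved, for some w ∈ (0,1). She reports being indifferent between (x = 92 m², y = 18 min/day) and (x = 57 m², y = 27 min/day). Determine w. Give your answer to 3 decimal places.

Indifference: w·92 + (1−w)·18 = w·57 + (1−w)·27.
Collecting terms: w·35 = (1−w)·9.
So w/(1−w) = 9/35 = 0.2571, giving w = 9/(35+9) = 0.205.

w = 0.205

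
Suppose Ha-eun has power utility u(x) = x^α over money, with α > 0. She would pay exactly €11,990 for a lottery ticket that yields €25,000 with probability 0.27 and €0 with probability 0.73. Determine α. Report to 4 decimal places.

α ≈ 1.7819

EU(lottery) = 0.27·25000^α + 0.73·0 = 0.27·25000^α.
Setting u(11990) equal to that: 11990^α = 0.27·25000^α ⇒ (11990/25000)^α = 0.27.
Taking logs: α·ln(11990/25000) = ln(0.27), so α = -1.3093333 / -0.7348029 ≈ 1.7819.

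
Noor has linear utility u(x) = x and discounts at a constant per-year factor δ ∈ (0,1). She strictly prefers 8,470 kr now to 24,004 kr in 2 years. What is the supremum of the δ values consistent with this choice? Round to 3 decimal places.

δ < 0.594

Under u(x) = x this choice says 8470 > δ^2·24004.
Dividing by 24004: δ^2 < 0.35286. Both sides are positive, so the square root keeps the direction.
δ < 0.35286^(1/2) = 0.594.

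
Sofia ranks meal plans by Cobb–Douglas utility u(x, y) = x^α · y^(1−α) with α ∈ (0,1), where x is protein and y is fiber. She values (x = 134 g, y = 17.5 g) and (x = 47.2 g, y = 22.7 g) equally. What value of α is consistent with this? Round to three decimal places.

α ≈ 0.200

Set the two utilities equal: 134^α·17.5^(1−α) = 47.2^α·22.7^(1−α).
(134/47.2)^α = (22.7/17.5)^(1−α); take logs: α·ln(134/47.2) = (1−α)·ln(22.7/17.5), i.e. α·1.043446 = (1−α)·0.260164.
Thus α·(1.303610) = 0.260164, so α = 0.260164/1.303610 ≈ 0.200.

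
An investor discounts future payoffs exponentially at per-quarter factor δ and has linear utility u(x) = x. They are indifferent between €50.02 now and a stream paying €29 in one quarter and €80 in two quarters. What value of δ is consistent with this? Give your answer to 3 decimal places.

δ ≈ 0.630

Present value of the stream is 29·δ + 80·δ². Indifference gives 29δ + 80δ² = 50.02.
That is, 80δ² + 29δ − 50.02 = 0, a quadratic in δ.
By the quadratic formula (taking the positive root), δ = (−29 + √16847.40) / 160 ≈ 0.630.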